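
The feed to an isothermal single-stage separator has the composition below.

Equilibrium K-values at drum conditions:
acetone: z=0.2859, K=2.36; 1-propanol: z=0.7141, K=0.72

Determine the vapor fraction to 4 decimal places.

ψ = 0.4960

Binary case is linear: z₁(K₁−1)(1+ψ(K₂−1)) + z₂(K₂−1)(1+ψ(K₁−1)) = 0
⇒ ψ = [z₁(K₁−1)+z₂(K₂−1)] / [−(K₁−1)(K₂−1)] = 0.18888/0.38080 = 0.4960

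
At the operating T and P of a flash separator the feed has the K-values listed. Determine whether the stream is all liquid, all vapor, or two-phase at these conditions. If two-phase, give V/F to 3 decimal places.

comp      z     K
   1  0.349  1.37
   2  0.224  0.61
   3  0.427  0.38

ΣzᵢKᵢ = 0.777; Σzᵢ/Kᵢ = 1.746.
Since ΣzᵢKᵢ < 1 the mixture is below its bubble point — single liquid phase.

all liquid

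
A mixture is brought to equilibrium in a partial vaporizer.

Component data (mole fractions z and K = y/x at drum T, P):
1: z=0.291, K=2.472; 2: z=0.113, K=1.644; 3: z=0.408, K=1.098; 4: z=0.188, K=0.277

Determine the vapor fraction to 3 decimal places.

ψ = 0.739

Newton iteration, ψ⁰ = 0.48:
  ψ = 0.480: g = 0.1366, g' = -0.478 → ψ = 0.766
  ψ = 0.766: g = -0.0173, g' = -0.657 → ψ = 0.740
  ψ = 0.740: g = -0.0005, g' = -0.623 → ψ = 0.739
Converged at ψ = 0.739.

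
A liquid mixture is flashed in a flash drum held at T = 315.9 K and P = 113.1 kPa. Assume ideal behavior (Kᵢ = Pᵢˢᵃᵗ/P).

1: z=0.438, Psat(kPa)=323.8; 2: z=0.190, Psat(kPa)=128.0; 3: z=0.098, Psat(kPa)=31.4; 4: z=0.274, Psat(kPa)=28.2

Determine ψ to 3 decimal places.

Raoult's law: Kᵢ = Pᵢˢᵃᵗ/P = Pᵢˢᵃᵗ/113.1.
  K_1 = 323.8/113.1 = 2.86295, K_2 = 128.0/113.1 = 1.13174, K_3 = 31.4/113.1 = 0.27763, K_4 = 28.2/113.1 = 0.24934
Let ψ = V/F and solve Σ zᵢ(Kᵢ−1)/(1+ψ(Kᵢ−1)) = 0.
Feasibility: ΣzᵢKᵢ = 1.565, Σzᵢ/Kᵢ = 1.773 — both > 1, two phases present.
Newton–Raphson from ψ = 0.5:
  ψ = 0.500: g = 0.0059, g' = -0.931 → ψ = 0.506
Converged at ψ = 0.506.

ψ = 0.506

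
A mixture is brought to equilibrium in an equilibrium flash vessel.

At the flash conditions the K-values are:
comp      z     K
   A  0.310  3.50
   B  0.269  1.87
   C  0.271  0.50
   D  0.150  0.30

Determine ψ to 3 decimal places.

Iterate (Newton) starting at ψ = 0.5:
  ψ = 0.500: g = 0.1653, g' = -0.776 → ψ = 0.713
  ψ = 0.713: g = 0.0027, g' = -0.784 → ψ = 0.717
Converged at ψ = 0.717.

ψ = 0.717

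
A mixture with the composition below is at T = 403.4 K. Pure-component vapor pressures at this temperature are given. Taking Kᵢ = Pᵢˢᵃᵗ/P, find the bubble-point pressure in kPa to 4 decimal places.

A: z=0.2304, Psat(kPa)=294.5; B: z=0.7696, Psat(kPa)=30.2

At the bubble point ψ → 0, so ΣzᵢKᵢ = 1 with Kᵢ = Pᵢˢᵃᵗ/P ⇒ P = ΣzᵢPᵢˢᵃᵗ.
P = 0.2304·294.5 + 0.7696·30.2 = 91.0947 kPa

Pbub = 91.0947 kPa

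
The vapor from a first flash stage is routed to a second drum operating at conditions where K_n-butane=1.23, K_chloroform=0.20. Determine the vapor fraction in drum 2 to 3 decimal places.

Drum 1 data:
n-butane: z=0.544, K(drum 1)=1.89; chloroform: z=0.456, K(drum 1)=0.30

Drum 1:
Rachford–Rice: g(ψ₁) = Σ zᵢ(Kᵢ−1)/(1+ψ₁(Kᵢ−1)) = 0.
Check two-phase: ΣzᵢKᵢ = 1.165 > 1 and Σzᵢ/Kᵢ = 1.808 > 1, so g(0) = 0.165 > 0 and g(1) = -0.808 < 0.
Newton–Raphson from ψ₁ = 0.5:
  ψ₁ = 0.500: g = -0.1560, g' = -0.735 → ψ₁ = 0.288
  ψ₁ = 0.288: g = -0.0143, g' = -0.623 → ψ₁ = 0.265
Converged at ψ₁ = 0.265.
Drum-1 compositions:
  n-butane: x = 0.440, y = 0.832
  chloroform: x = 0.560, y = 0.168
Drum-2 feed = drum-1 vapor: z₂ = (0.8321, 0.1679).
Drum 2:
Let ψ₂ = V/F and solve Σ zᵢ(Kᵢ−1)/(1+ψ₂(Kᵢ−1)) = 0.
Check two-phase: ΣzᵢKᵢ = 1.057 > 1 and Σzᵢ/Kᵢ = 1.516 > 1, so g(0) = 0.057 > 0 and g(1) = -0.516 < 0.
Iterate (Newton) starting at ψ₂ = 0.5:
  ψ₂ = 0.500: g = -0.0523, g' = -0.334 → ψ₂ = 0.344
  ψ₂ = 0.344: g = -0.0079, g' = -0.242 → ψ₂ = 0.311
  ψ₂ = 0.311: g = -0.0002, g' = -0.229 → ψ₂ = 0.310
Converged at ψ₂ = 0.310.
  n-butane: x = 0.777, y = 0.955
  chloroform: x = 0.223, y = 0.045

V/F (drum 2) = 0.310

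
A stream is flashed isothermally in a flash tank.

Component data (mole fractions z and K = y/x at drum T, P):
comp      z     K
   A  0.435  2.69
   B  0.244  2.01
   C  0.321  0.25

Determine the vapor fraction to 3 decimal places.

ψ = 0.677

Newton iteration, ψ⁰ = 0.51:
  ψ = 0.510: g = 0.1676, g' = -0.940 → ψ = 0.688
  ψ = 0.688: g = -0.0124, g' = -1.124 → ψ = 0.677
Converged at ψ = 0.677.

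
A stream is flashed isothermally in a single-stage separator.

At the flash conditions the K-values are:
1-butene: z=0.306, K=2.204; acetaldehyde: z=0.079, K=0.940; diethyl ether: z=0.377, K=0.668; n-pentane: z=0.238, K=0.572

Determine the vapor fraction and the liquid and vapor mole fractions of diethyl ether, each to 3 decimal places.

Rachford–Rice: g(ψ) = Σ zᵢ(Kᵢ−1)/(1+ψ(Kᵢ−1)) = 0.
g(0) = ΣzᵢKᵢ − 1 = 0.137 and g(1) = 1 − Σzᵢ/Kᵢ = -0.203, so a root lies in (0, 1).
Newton–Raphson from ψ = 0.48:
  ψ = 0.480: g = -0.0485, g' = -0.306 → ψ = 0.322
  ψ = 0.322: g = 0.0025, g' = -0.341 → ψ = 0.329
Converged at ψ = 0.329.
Compositions from xᵢ = zᵢ/(1+ψ(Kᵢ−1)), yᵢ = Kᵢxᵢ:
  1-butene: x = 0.219, y = 0.483
  acetaldehyde: x = 0.081, y = 0.076
  diethyl ether: x = 0.423, y = 0.283
  n-pentane: x = 0.277, y = 0.158

ψ = 0.329, x_diethyl ether = 0.423, y_diethyl ether = 0.283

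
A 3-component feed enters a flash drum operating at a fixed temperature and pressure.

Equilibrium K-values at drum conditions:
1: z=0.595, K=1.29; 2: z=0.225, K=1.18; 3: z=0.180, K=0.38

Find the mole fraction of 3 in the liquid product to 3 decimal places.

Let ψ = V/F and solve Σ zᵢ(Kᵢ−1)/(1+ψ(Kᵢ−1)) = 0.
Check two-phase: ΣzᵢKᵢ = 1.101 > 1 and Σzᵢ/Kᵢ = 1.126 > 1, so g(0) = 0.101 > 0 and g(1) = -0.126 < 0.
Newton iteration, ψ⁰ = 0.5:
  ψ = 0.500: g = 0.0261, g' = -0.190 → ψ = 0.638
  ψ = 0.638: g = -0.0026, g' = -0.231 → ψ = 0.626
Converged at ψ = 0.626.
Compositions from xᵢ = zᵢ/(1+ψ(Kᵢ−1)), yᵢ = Kᵢxᵢ:
  1: x = 0.504, y = 0.650
  2: x = 0.202, y = 0.239
  3: x = 0.294, y = 0.112

x_3 = 0.294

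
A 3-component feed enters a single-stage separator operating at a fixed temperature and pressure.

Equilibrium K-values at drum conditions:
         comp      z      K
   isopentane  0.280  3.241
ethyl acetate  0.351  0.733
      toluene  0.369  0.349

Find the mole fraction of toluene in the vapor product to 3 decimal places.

Iterate (Newton) starting at V/F = 0.34:
  V/F = 0.340: g = -0.0554, g' = -0.741 → V/F = 0.265
  V/F = 0.265: g = 0.0024, g' = -0.811 → V/F = 0.268
Converged at V/F = 0.268.
Compositions from xᵢ = zᵢ/(1+V/F(Kᵢ−1)), yᵢ = Kᵢxᵢ:
  isopentane: x = 0.175, y = 0.567
  ethyl acetate: x = 0.378, y = 0.277
  toluene: x = 0.447, y = 0.156

y_toluene = 0.156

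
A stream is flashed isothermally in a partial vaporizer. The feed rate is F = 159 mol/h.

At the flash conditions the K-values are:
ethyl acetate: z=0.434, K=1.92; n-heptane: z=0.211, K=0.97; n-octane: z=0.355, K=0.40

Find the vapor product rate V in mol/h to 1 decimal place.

Newton–Raphson from ψ = 0.67:
  ψ = 0.670: g = -0.1156, g' = -0.498 → ψ = 0.438
  ψ = 0.438: g = -0.0107, g' = -0.422 → ψ = 0.413
  ψ = 0.413: g = -0.0000, g' = -0.419 → ψ = 0.412
Converged at ψ = 0.412.
Then V = ψ·F = 0.4124·159 = 65.6 mol/h and L = F − V = 93.4 mol/h.

V = 65.6 mol/h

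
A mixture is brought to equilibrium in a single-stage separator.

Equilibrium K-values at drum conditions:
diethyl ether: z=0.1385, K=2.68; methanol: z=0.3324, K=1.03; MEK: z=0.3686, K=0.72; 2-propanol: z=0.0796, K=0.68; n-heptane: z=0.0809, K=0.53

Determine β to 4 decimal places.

β = 0.2200

Newton iteration, β⁰ = 0.5:
  β = 0.5000: g = -0.06376, g' = -0.1969 → β = 0.1762
  β = 0.1762: g = 0.01243, g' = -0.2954 → β = 0.2183
  β = 0.2183: g = 0.00046, g' = -0.2739 → β = 0.2200
Converged at β = 0.2200.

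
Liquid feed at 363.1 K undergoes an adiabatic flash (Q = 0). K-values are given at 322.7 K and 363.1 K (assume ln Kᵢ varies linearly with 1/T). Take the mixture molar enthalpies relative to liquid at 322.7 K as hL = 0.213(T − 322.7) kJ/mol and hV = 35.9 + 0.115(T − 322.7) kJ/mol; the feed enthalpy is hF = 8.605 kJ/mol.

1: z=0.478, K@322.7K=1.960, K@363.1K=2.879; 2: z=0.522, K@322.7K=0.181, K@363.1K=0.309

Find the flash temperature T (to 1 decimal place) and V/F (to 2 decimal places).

Adiabatic flash: solve Rachford–Rice at each trial T, then check hF = ψ·hV(T) + (1−ψ)·hL(T).
  T = 322.7 K: K = (1.960, 0.181), RR gives ψ = 0.040, H_out = 1.432 kJ/mol
  T = 363.1 K: K = (2.879, 0.309), RR gives ψ = 0.414, H_out = 21.827 kJ/mol
  T = 342.9 K: K = (2.403, 0.240), RR gives ψ = 0.257, H_out = 13.019 kJ/mol
  T = 332.8 K: K = (2.177, 0.209), RR gives ψ = 0.161, H_out = 7.773 kJ/mol
  T = 337.9 K: K = (2.290, 0.225), RR gives ψ = 0.212, H_out = 10.525 kJ/mol
  T = 335.4 K: K = (2.234, 0.217), RR gives ψ = 0.188, H_out = 9.205 kJ/mol
  T = 334.1 K: K = (2.205, 0.213), RR gives ψ = 0.174, H_out = 8.497 kJ/mol
Linear interpolation between T = 334.1 (H_out = 8.497) and T = 335.4 (H_out = 9.205) on hF = 8.605 gives T ≈ 334.3 K, at which ψ = 0.18.

T = 334.3 K, V/F = 0.18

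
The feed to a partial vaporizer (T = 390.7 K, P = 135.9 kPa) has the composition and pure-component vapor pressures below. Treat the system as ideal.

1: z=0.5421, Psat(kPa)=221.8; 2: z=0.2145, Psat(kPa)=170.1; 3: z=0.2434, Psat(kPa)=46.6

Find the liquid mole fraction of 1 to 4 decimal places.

x_1 = 0.3804

Raoult's law: Kᵢ = Pᵢˢᵃᵗ/P = Pᵢˢᵃᵗ/135.9.
  K_1 = 221.8/135.9 = 1.632082, K_2 = 170.1/135.9 = 1.251656, K_3 = 46.6/135.9 = 0.342899
Let ψ = V/F and solve Σ zᵢ(Kᵢ−1)/(1+ψ(Kᵢ−1)) = 0.
Feasibility: ΣzᵢKᵢ = 1.2367, Σzᵢ/Kᵢ = 1.2134 — both > 1, two phases present.
Newton iteration, ψ⁰ = 0.55:
  ψ = 0.5500: g = 0.05122, g' = -0.3874 → ψ = 0.6822
  ψ = 0.6822: g = -0.00440, g' = -0.4609 → ψ = 0.6726
Converged at ψ = 0.6726.
Compositions from xᵢ = zᵢ/(1+ψ(Kᵢ−1)), yᵢ = Kᵢxᵢ:
  1: x = 0.3804, y = 0.6208
  2: x = 0.1834, y = 0.2296
  3: x = 0.4362, y = 0.1496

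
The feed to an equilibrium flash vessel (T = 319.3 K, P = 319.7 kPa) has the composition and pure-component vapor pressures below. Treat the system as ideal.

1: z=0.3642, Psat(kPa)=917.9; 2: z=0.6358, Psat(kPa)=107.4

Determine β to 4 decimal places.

β = 0.2086

Raoult's law: Kᵢ = Pᵢˢᵃᵗ/P = Pᵢˢᵃᵗ/319.7.
  K_1 = 917.9/319.7 = 2.871129, K_2 = 107.4/319.7 = 0.335940
Newton iteration, β⁰ = 0.58:
  β = 0.5800: g = -0.35989, g' = -1.0349 → β = 0.2322
  β = 0.2322: g = -0.02417, g' = -1.0115 → β = 0.2084
  β = 0.2084: g = 0.00030, g' = -1.0377 → β = 0.2086
Converged at β = 0.2086.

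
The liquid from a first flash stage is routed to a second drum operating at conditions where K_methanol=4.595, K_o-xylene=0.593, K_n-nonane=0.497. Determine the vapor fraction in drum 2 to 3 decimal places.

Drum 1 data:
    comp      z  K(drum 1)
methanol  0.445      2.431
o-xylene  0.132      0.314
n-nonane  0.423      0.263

V/F (drum 2) = 0.514

Drum 1:
Let ψ₁ = V/F and solve Σ zᵢ(Kᵢ−1)/(1+ψ₁(Kᵢ−1)) = 0.
g(0) = ΣzᵢKᵢ − 1 = 0.234 and g(1) = 1 − Σzᵢ/Kᵢ = -1.212, so a root lies in (0, 1).
Newton–Raphson from ψ₁ = 0.69:
  ψ₁ = 0.690: g = -0.4858, g' = -1.406 → ψ₁ = 0.344
  ψ₁ = 0.344: g = -0.1098, g' = -0.928 → ψ₁ = 0.226
Converged at ψ₁ = 0.226.
Drum-1 compositions:
  methanol: x = 0.336, y = 0.817
  o-xylene: x = 0.156, y = 0.049
  n-nonane: x = 0.508, y = 0.133
Drum-2 feed = drum-1 liquid: z₂ = (0.3363, 0.1562, 0.5075).
Drum 2:
Let ψ₂ = V/F and solve Σ zᵢ(Kᵢ−1)/(1+ψ₂(Kᵢ−1)) = 0.
g(0) = ΣzᵢKᵢ − 1 = 0.890 and g(1) = 1 − Σzᵢ/Kᵢ = -0.358, so a root lies in (0, 1).
Newton–Raphson from ψ₂ = 0.5:
  ψ₂ = 0.500: g = 0.0113, g' = -0.825 → ψ₂ = 0.514
Converged at ψ₂ = 0.514.
  methanol: x = 0.118, y = 0.543
  o-xylene: x = 0.198, y = 0.117
  n-nonane: x = 0.684, y = 0.340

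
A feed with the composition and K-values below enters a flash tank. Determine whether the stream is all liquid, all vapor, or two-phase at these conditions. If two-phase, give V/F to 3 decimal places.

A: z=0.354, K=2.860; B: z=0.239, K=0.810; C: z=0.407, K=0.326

two-phase, V/F = 0.339

ΣzᵢKᵢ = 1.339; Σzᵢ/Kᵢ = 1.667.
Both exceed 1, so a two-phase solution exists.
Material balance + equilibrium reduce to Σ zᵢ(Kᵢ−1)/(1+ψ(Kᵢ−1)) = 0.
Iterate (Newton) starting at ψ = 0.61:
  ψ = 0.610: g = -0.2087, g' = -0.813 → ψ = 0.353
  ψ = 0.353: g = -0.0114, g' = -0.774 → ψ = 0.339
Converged at ψ = 0.339.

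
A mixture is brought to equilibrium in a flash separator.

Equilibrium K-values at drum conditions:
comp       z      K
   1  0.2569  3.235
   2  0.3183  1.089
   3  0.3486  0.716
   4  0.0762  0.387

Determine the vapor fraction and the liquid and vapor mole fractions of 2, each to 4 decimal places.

Material balance + equilibrium reduce to Σ zᵢ(Kᵢ−1)/(1+ψ(Kᵢ−1)) = 0.
g(0) = ΣzᵢKᵢ − 1 = 0.4568 and g(1) = 1 − Σzᵢ/Kᵢ = -0.0555, so a root lies in (0, 1).
Newton–Raphson from ψ = 0.55:
  ψ = 0.5500: g = 0.09677, g' = -0.3652 → ψ = 0.8150
  ψ = 0.8150: g = 0.00775, g' = -0.3253 → ψ = 0.8388
  ψ = 0.8388: g = -0.00002, g' = -0.3272 → ψ = 0.8387
Converged at ψ = 0.8387.
Compositions from xᵢ = zᵢ/(1+ψ(Kᵢ−1)), yᵢ = Kᵢxᵢ:
  1: x = 0.0894, y = 0.2891
  2: x = 0.2962, y = 0.3226
  3: x = 0.4576, y = 0.3276
  4: x = 0.1568, y = 0.0607

ψ = 0.8387, x_2 = 0.2962, y_2 = 0.3226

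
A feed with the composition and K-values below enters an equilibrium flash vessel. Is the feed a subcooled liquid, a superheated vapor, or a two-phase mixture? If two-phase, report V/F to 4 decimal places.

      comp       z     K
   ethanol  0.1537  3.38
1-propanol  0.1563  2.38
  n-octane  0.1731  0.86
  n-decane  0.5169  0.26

ΣzᵢKᵢ = 1.1748; Σzᵢ/Kᵢ = 2.3005.
Both exceed 1, so a two-phase solution exists.
Let ψ = V/F and solve Σ zᵢ(Kᵢ−1)/(1+ψ(Kᵢ−1)) = 0.
Newton iteration, ψ⁰ = 0.5:
  ψ = 0.5000: g = -0.33855, g' = -1.0028 → ψ = 0.1624
  ψ = 0.1624: g = -0.01952, g' = -1.0207 → ψ = 0.1433
  ψ = 0.1433: g = 0.00027, g' = -1.0493 → ψ = 0.1435
Converged at ψ = 0.1435.

two-phase, V/F = 0.1435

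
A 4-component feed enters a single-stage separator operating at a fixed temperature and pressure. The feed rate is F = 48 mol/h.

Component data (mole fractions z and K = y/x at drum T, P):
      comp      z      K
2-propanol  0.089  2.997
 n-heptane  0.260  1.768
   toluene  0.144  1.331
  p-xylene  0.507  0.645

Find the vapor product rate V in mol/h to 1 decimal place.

Let ψ = V/F and solve Σ zᵢ(Kᵢ−1)/(1+ψ(Kᵢ−1)) = 0.
Feasibility: ΣzᵢKᵢ = 1.245, Σzᵢ/Kᵢ = 1.071 — both > 1, two phases present.
Newton iteration, ψ⁰ = 0.5:
  ψ = 0.500: g = 0.0553, g' = -0.275 → ψ = 0.701
  ψ = 0.701: g = 0.0029, g' = -0.250 → ψ = 0.713
Converged at ψ = 0.713.
Then V = ψ·F = 0.7127·48 = 34.2 mol/h and L = F − V = 13.8 mol/h.

V = 34.2 mol/h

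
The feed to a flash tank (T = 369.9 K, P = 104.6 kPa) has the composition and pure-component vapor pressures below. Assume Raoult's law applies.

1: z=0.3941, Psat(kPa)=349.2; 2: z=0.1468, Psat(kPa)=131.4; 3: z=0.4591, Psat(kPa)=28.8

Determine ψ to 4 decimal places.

ψ = 0.4396

Raoult's law: Kᵢ = Pᵢˢᵃᵗ/P = Pᵢˢᵃᵗ/104.6.
  K_1 = 349.2/104.6 = 3.338432, K_2 = 131.4/104.6 = 1.256214, K_3 = 28.8/104.6 = 0.275335
Iterate (Newton) starting at ψ = 0.5:
  ψ = 0.5000: g = -0.06355, g' = -1.0585 → ψ = 0.4400
  ψ = 0.4400: g = -0.00036, g' = -1.0509 → ψ = 0.4396
Converged at ψ = 0.4396.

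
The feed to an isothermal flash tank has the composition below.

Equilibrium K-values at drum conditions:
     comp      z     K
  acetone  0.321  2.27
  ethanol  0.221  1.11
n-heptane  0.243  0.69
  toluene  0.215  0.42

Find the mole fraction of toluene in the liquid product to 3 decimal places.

x_toluene = 0.308

Material balance + equilibrium reduce to Σ zᵢ(Kᵢ−1)/(1+ψ(Kᵢ−1)) = 0.
Feasibility: ΣzᵢKᵢ = 1.232, Σzᵢ/Kᵢ = 1.205 — both > 1, two phases present.
Iterate (Newton) starting at ψ = 0.5:
  ψ = 0.500: g = 0.0076, g' = -0.372 → ψ = 0.520
Converged at ψ = 0.520.
Compositions from xᵢ = zᵢ/(1+ψ(Kᵢ−1)), yᵢ = Kᵢxᵢ:
  acetone: x = 0.193, y = 0.439
  ethanol: x = 0.209, y = 0.232
  n-heptane: x = 0.290, y = 0.200
  toluene: x = 0.308, y = 0.129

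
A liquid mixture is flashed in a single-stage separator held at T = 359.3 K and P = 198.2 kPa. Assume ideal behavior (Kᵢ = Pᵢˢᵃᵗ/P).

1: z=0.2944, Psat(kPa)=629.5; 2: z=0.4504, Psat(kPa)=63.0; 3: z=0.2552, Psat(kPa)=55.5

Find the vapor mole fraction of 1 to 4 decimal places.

y_1 = 0.7696

Raoult's law: Kᵢ = Pᵢˢᵃᵗ/P = Pᵢˢᵃᵗ/198.2.
  K_1 = 629.5/198.2 = 3.176085, K_2 = 63.0/198.2 = 0.317861, K_3 = 55.5/198.2 = 0.280020
Rachford–Rice: g(ψ) = Σ zᵢ(Kᵢ−1)/(1+ψ(Kᵢ−1)) = 0.
g(0) = ΣzᵢKᵢ − 1 = 0.1497 and g(1) = 1 − Σzᵢ/Kᵢ = -1.4210, so a root lies in (0, 1).
Newton iteration, ψ⁰ = 0.6:
  ψ = 0.6000: g = -0.56573, g' = -1.2729 → ψ = 0.1555
  ψ = 0.1555: g = -0.07199, g' = -1.2082 → ψ = 0.0960
  ψ = 0.0960: g = 0.00383, g' = -1.3466 → ψ = 0.0988
Converged at ψ = 0.0988.
Compositions from xᵢ = zᵢ/(1+ψ(Kᵢ−1)), yᵢ = Kᵢxᵢ:
  1: x = 0.2423, y = 0.7696
  2: x = 0.4830, y = 0.1535
  3: x = 0.2747, y = 0.0769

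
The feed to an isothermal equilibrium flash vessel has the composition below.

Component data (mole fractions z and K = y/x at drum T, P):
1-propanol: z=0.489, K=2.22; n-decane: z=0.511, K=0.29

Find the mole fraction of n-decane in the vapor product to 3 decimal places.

Material balance + equilibrium reduce to Σ zᵢ(Kᵢ−1)/(1+β(Kᵢ−1)) = 0.
Feasibility: ΣzᵢKᵢ = 1.234, Σzᵢ/Kᵢ = 1.982 — both > 1, two phases present.
Binary case is linear: z₁(K₁−1)(1+β(K₂−1)) + z₂(K₂−1)(1+β(K₁−1)) = 0
⇒ β = [z₁(K₁−1)+z₂(K₂−1)] / [−(K₁−1)(K₂−1)] = 0.2338/0.8662 = 0.270
Compositions from xᵢ = zᵢ/(1+β(Kᵢ−1)), yᵢ = Kᵢxᵢ:
  1-propanol: x = 0.368, y = 0.817
  n-decane: x = 0.632, y = 0.183

y_n-decane = 0.183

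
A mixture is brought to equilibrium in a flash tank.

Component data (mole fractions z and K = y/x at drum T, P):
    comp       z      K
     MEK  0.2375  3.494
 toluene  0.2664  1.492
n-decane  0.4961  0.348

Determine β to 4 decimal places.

β = 0.3610

Material balance + equilibrium reduce to Σ zᵢ(Kᵢ−1)/(1+β(Kᵢ−1)) = 0.
Feasibility: ΣzᵢKᵢ = 1.3999, Σzᵢ/Kᵢ = 1.6721 — both > 1, two phases present.
Iterate (Newton) starting at β = 0.65:
  β = 0.6500: g = -0.23607, g' = -0.8873 → β = 0.3839
  β = 0.3839: g = -0.01863, g' = -0.8064 → β = 0.3608
  β = 0.3608: g = 0.00011, g' = -0.8164 → β = 0.3610
Converged at β = 0.3610.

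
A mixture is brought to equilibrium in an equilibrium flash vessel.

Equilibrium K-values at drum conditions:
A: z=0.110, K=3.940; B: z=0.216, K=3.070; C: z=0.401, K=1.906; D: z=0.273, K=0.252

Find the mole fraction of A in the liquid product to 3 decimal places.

x_A = 0.034

Rachford–Rice: g(β) = Σ zᵢ(Kᵢ−1)/(1+β(Kᵢ−1)) = 0.
Check two-phase: ΣzᵢKᵢ = 1.930 > 1 and Σzᵢ/Kᵢ = 1.392 > 1, so g(0) = 0.930 > 0 and g(1) = -0.392 < 0.
Newton iteration, β⁰ = 0.5:
  β = 0.500: g = 0.2745, g' = -0.925 → β = 0.797
  β = 0.797: g = -0.0289, g' = -1.264 → β = 0.774
  β = 0.774: g = -0.0007, g' = -1.200 → β = 0.773
Converged at β = 0.773.
Compositions from xᵢ = zᵢ/(1+β(Kᵢ−1)), yᵢ = Kᵢxᵢ:
  A: x = 0.034, y = 0.132
  B: x = 0.083, y = 0.255
  C: x = 0.236, y = 0.449
  D: x = 0.648, y = 0.163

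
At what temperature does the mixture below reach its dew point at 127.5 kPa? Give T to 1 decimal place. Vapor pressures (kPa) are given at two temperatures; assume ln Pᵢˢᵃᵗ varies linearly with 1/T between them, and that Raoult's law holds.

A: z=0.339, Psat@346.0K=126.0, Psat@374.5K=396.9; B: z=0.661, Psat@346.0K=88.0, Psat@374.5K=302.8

T = 351.8 K

Dew-point temperature: Σzᵢ·P/Pᵢˢᵃᵗ(T) = 1. Interpolate ln Pᵢˢᵃᵗ = aᵢ + bᵢ/T.
  T = 346.0 K: ΣzᵢP/Pᵢˢᵃᵗ = 1.3007
  T = 374.5 K: ΣzᵢP/Pᵢˢᵃᵗ = 0.3872
  T = 360.2 K: ΣzᵢP/Pᵢˢᵃᵗ = 0.6942
  T = 353.1 K: ΣzᵢP/Pᵢˢᵃᵗ = 0.9442
  T = 349.6 K: ΣzᵢP/Pᵢˢᵃᵗ = 1.1039
  T = 351.4 K: ΣzᵢP/Pᵢˢᵃᵗ = 1.0183
Interpolating between 351.4 K and 353.1 K gives T ≈ 351.8 K.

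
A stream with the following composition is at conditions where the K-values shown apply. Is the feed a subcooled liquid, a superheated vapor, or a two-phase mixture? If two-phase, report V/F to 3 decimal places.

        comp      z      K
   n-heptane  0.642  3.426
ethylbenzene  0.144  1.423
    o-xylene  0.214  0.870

superheated vapor

ΣzᵢKᵢ = 2.591; Σzᵢ/Kᵢ = 0.535.
Since Σzᵢ/Kᵢ < 1 the mixture is above its dew point — single vapor phase.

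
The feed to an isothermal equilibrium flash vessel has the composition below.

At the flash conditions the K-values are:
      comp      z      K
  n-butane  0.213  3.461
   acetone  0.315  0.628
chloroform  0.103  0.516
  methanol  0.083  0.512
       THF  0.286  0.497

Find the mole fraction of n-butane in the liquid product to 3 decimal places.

x_n-butane = 0.154

Iterate (Newton) starting at β = 0.5:
  β = 0.500: g = -0.2205, g' = -0.531 → β = 0.085
  β = 0.085: g = 0.0684, g' = -1.057 → β = 0.149
  β = 0.149: g = 0.0063, g' = -0.874 → β = 0.157
Converged at β = 0.157.
Compositions from xᵢ = zᵢ/(1+β(Kᵢ−1)), yᵢ = Kᵢxᵢ:
  n-butane: x = 0.154, y = 0.532
  acetone: x = 0.334, y = 0.210
  chloroform: x = 0.111, y = 0.058
  methanol: x = 0.090, y = 0.046
  THF: x = 0.310, y = 0.154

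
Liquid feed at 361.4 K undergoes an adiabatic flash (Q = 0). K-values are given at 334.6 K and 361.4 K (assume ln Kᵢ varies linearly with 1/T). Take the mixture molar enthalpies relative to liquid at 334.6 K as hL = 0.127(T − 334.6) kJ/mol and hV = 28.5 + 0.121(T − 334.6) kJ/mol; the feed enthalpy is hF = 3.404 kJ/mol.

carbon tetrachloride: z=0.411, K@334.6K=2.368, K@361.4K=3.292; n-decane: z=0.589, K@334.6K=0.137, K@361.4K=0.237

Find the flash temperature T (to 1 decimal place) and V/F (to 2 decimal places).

T = 339.4 K, V/F = 0.10

Adiabatic flash: solve Rachford–Rice at each trial T, then check hF = ψ·hV(T) + (1−ψ)·hL(T).
  T = 334.6 K: K = (2.368, 0.137), RR gives ψ = 0.046, H_out = 1.302 kJ/mol
  T = 361.4 K: K = (3.292, 0.237), RR gives ψ = 0.282, H_out = 11.386 kJ/mol
  T = 348.0 K: K = (2.810, 0.182), RR gives ψ = 0.177, H_out = 6.734 kJ/mol
  T = 341.3 K: K = (2.584, 0.158), RR gives ψ = 0.116, H_out = 4.165 kJ/mol
  T = 338.0 K: K = (2.476, 0.148), RR gives ψ = 0.083, H_out = 2.800 kJ/mol
  T = 339.6 K: K = (2.528, 0.153), RR gives ψ = 0.100, H_out = 3.472 kJ/mol
Linear interpolation between T = 338.0 (H_out = 2.800) and T = 339.6 (H_out = 3.472) on hF = 3.404 gives T ≈ 339.4 K, at which ψ = 0.10.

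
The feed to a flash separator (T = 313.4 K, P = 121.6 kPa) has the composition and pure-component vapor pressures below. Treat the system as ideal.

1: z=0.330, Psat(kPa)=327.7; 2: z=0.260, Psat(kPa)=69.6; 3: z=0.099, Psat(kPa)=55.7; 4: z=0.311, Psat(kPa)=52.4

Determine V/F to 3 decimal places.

V/F = 0.250

Raoult's law: Kᵢ = Pᵢˢᵃᵗ/P = Pᵢˢᵃᵗ/121.6.
  K_1 = 327.7/121.6 = 2.69490, K_2 = 69.6/121.6 = 0.57237, K_3 = 55.7/121.6 = 0.45806, K_4 = 52.4/121.6 = 0.43092
Newton iteration, V/F⁰ = 0.68:
  V/F = 0.680: g = -0.2706, g' = -0.640 → V/F = 0.257
  V/F = 0.257: g = -0.0051, g' = -0.697 → V/F = 0.250
Converged at V/F = 0.250.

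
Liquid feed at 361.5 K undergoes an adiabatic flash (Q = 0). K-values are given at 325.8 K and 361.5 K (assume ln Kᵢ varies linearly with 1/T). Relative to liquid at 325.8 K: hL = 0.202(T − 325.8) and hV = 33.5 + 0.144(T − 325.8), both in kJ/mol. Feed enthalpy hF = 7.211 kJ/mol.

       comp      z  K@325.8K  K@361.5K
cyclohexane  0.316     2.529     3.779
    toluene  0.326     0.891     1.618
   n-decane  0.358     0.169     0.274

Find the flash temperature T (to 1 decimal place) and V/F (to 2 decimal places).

T = 327.8 K, V/F = 0.20

Adiabatic flash: solve Rachford–Rice at each trial T, then check hF = ψ·hV(T) + (1−ψ)·hL(T).
  T = 325.8 K: K = (2.529, 0.891, 0.169), RR gives ψ = 0.171, H_out = 5.730 kJ/mol
  T = 361.5 K: K = (3.779, 1.618, 0.274), RR gives ψ = 0.616, H_out = 26.558 kJ/mol
  T = 343.6 K: K = (3.122, 1.218, 0.218), RR gives ψ = 0.423, H_out = 17.331 kJ/mol
  T = 334.7 K: K = (2.818, 1.046, 0.192), RR gives ψ = 0.306, H_out = 11.892 kJ/mol
  T = 330.2 K: K = (2.670, 0.966, 0.180), RR gives ψ = 0.240, H_out = 8.874 kJ/mol
  T = 328.0 K: K = (2.599, 0.928, 0.175), RR gives ψ = 0.206, H_out = 7.327 kJ/mol
Linear interpolation between T = 325.8 (H_out = 5.730) and T = 328.0 (H_out = 7.327) on hF = 7.211 gives T ≈ 327.8 K, at which ψ = 0.20.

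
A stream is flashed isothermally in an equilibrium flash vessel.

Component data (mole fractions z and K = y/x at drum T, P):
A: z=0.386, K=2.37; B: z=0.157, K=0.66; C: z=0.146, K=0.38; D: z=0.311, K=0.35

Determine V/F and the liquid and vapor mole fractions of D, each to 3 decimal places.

V/F = 0.231, x_D = 0.366, y_D = 0.128

Iterate (Newton) starting at V/F = 0.5:
  V/F = 0.500: g = -0.1811, g' = -0.688 → V/F = 0.237
  V/F = 0.237: g = -0.0037, g' = -0.695 → V/F = 0.231
Converged at V/F = 0.231.
Compositions from xᵢ = zᵢ/(1+V/F(Kᵢ−1)), yᵢ = Kᵢxᵢ:
  A: x = 0.293, y = 0.695
  B: x = 0.170, y = 0.112
  C: x = 0.170, y = 0.065
  D: x = 0.366, y = 0.128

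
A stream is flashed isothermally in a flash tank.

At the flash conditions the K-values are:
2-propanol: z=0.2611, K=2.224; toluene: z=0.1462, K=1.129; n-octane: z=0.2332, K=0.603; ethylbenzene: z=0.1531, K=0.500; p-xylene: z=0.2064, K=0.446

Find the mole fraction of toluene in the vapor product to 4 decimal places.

y_toluene = 0.1627

Material balance + equilibrium reduce to Σ zᵢ(Kᵢ−1)/(1+V/F(Kᵢ−1)) = 0.
g(0) = ΣzᵢKᵢ − 1 = 0.0550 and g(1) = 1 − Σzᵢ/Kᵢ = -0.4026, so a root lies in (0, 1).
Iterate (Newton) starting at V/F = 0.5:
  V/F = 0.5000: g = -0.15976, g' = -0.3991 → V/F = 0.0997
  V/F = 0.0997: g = 0.00544, g' = -0.4663 → V/F = 0.1114
  V/F = 0.1114: g = 0.00003, g' = -0.4604 → V/F = 0.1115
Converged at V/F = 0.1115.
Compositions from xᵢ = zᵢ/(1+V/F(Kᵢ−1)), yᵢ = Kᵢxᵢ:
  2-propanol: x = 0.2298, y = 0.5110
  toluene: x = 0.1441, y = 0.1627
  n-octane: x = 0.2440, y = 0.1471
  ethylbenzene: x = 0.1621, y = 0.0811
  p-xylene: x = 0.2200, y = 0.0981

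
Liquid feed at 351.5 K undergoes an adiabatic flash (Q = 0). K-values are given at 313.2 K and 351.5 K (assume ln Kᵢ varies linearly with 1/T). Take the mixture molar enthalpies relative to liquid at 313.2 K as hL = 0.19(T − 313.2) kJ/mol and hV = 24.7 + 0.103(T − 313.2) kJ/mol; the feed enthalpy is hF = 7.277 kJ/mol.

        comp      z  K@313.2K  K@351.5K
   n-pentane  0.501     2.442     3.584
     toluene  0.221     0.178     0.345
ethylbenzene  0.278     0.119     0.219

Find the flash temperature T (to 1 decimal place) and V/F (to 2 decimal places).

T = 316.9 K, V/F = 0.27

Adiabatic flash: solve Rachford–Rice at each trial T, then check hF = ψ·hV(T) + (1−ψ)·hL(T).
  T = 313.2 K: K = (2.442, 0.178, 0.119), RR gives ψ = 0.240, H_out = 5.924 kJ/mol
  T = 351.5 K: K = (3.584, 0.345, 0.219), RR gives ψ = 0.495, H_out = 17.852 kJ/mol
  T = 332.4 K: K = (2.993, 0.253, 0.164), RR gives ψ = 0.378, H_out = 12.349 kJ/mol
  T = 322.8 K: K = (2.712, 0.213, 0.141), RR gives ψ = 0.314, H_out = 9.310 kJ/mol
  T = 318.0 K: K = (2.575, 0.195, 0.129), RR gives ψ = 0.278, H_out = 7.671 kJ/mol
  T = 315.6 K: K = (2.508, 0.186, 0.124), RR gives ψ = 0.260, H_out = 6.813 kJ/mol
Linear interpolation between T = 315.6 (H_out = 6.813) and T = 318.0 (H_out = 7.671) on hF = 7.277 gives T ≈ 316.9 K, at which ψ = 0.27.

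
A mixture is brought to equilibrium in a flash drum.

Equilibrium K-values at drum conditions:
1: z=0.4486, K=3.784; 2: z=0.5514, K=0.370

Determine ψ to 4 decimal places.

ψ = 0.5140

Material balance + equilibrium reduce to Σ zᵢ(Kᵢ−1)/(1+ψ(Kᵢ−1)) = 0.
Feasibility: ΣzᵢKᵢ = 1.9015, Σzᵢ/Kᵢ = 1.6088 — both > 1, two phases present.
Binary case is linear: z₁(K₁−1)(1+ψ(K₂−1)) + z₂(K₂−1)(1+ψ(K₁−1)) = 0
⇒ ψ = [z₁(K₁−1)+z₂(K₂−1)] / [−(K₁−1)(K₂−1)] = 0.90152/1.75392 = 0.5140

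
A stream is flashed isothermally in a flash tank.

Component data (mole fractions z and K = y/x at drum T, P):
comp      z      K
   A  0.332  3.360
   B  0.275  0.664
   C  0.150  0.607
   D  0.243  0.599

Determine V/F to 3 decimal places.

V/F = 0.607

Material balance + equilibrium reduce to Σ zᵢ(Kᵢ−1)/(1+V/F(Kᵢ−1)) = 0.
Feasibility: ΣzᵢKᵢ = 1.535, Σzᵢ/Kᵢ = 1.166 — both > 1, two phases present.
Iterate (Newton) starting at V/F = 0.69:
  V/F = 0.690: g = -0.0378, g' = -0.439 → V/F = 0.604
  V/F = 0.604: g = 0.0013, g' = -0.471 → V/F = 0.607
Converged at V/F = 0.607.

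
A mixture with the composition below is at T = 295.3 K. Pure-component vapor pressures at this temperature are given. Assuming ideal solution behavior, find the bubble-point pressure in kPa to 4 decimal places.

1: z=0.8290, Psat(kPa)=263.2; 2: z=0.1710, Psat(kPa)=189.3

At the bubble point ψ → 0, so ΣzᵢKᵢ = 1 with Kᵢ = Pᵢˢᵃᵗ/P ⇒ P = ΣzᵢPᵢˢᵃᵗ.
P = 0.8290·263.2 + 0.1710·189.3 = 250.5631 kPa

Pbub = 250.5631 kPa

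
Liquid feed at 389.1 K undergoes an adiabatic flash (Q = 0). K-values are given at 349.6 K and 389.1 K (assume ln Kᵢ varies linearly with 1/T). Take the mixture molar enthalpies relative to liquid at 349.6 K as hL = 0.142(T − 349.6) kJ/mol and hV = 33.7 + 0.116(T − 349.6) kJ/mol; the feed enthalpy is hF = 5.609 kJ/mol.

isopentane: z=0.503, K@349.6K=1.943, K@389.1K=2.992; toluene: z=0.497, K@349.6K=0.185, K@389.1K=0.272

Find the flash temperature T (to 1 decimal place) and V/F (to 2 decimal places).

T = 353.9 K, V/F = 0.15

Adiabatic flash: solve Rachford–Rice at each trial T, then check hF = ψ·hV(T) + (1−ψ)·hL(T).
  T = 349.6 K: K = (1.943, 0.185), RR gives ψ = 0.090, H_out = 3.038 kJ/mol
  T = 389.1 K: K = (2.992, 0.272), RR gives ψ = 0.441, H_out = 20.032 kJ/mol
  T = 369.4 K: K = (2.440, 0.227), RR gives ψ = 0.305, H_out = 12.949 kJ/mol
  T = 359.5 K: K = (2.184, 0.205), RR gives ψ = 0.213, H_out = 8.542 kJ/mol
  T = 354.6 K: K = (2.063, 0.195), RR gives ψ = 0.157, H_out = 5.996 kJ/mol
  T = 352.1 K: K = (2.003, 0.190), RR gives ψ = 0.125, H_out = 4.569 kJ/mol
  T = 353.4 K: K = (2.034, 0.193), RR gives ψ = 0.142, H_out = 5.323 kJ/mol
Linear interpolation between T = 353.4 (H_out = 5.323) and T = 354.6 (H_out = 5.996) on hF = 5.609 gives T ≈ 353.9 K, at which ψ = 0.15.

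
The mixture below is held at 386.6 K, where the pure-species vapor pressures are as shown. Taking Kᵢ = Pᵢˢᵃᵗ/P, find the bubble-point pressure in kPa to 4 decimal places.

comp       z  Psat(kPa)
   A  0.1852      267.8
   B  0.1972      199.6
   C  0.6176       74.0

Pbub = 134.6601 kPa

At the bubble point ψ → 0, so ΣzᵢKᵢ = 1 with Kᵢ = Pᵢˢᵃᵗ/P ⇒ P = ΣzᵢPᵢˢᵃᵗ.
P = 0.1852·267.8 + 0.1972·199.6 + 0.6176·74.0 = 134.6601 kPa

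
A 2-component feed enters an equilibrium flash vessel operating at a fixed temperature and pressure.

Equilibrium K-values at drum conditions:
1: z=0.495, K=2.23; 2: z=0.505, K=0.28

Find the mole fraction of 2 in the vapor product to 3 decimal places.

Material balance + equilibrium reduce to Σ zᵢ(Kᵢ−1)/(1+ψ(Kᵢ−1)) = 0.
Check two-phase: ΣzᵢKᵢ = 1.245 > 1 and Σzᵢ/Kᵢ = 2.026 > 1, so g(0) = 0.245 > 0 and g(1) = -1.026 < 0.
Binary case is linear: z₁(K₁−1)(1+ψ(K₂−1)) + z₂(K₂−1)(1+ψ(K₁−1)) = 0
⇒ ψ = [z₁(K₁−1)+z₂(K₂−1)] / [−(K₁−1)(K₂−1)] = 0.2453/0.8856 = 0.277
Compositions from xᵢ = zᵢ/(1+ψ(Kᵢ−1)), yᵢ = Kᵢxᵢ:
  1: x = 0.369, y = 0.823
  2: x = 0.631, y = 0.177

y_2 = 0.177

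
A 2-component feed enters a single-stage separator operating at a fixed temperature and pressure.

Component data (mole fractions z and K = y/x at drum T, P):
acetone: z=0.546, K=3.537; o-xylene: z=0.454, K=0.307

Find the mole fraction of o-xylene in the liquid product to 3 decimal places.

x_o-xylene = 0.785

Rachford–Rice: g(ψ) = Σ zᵢ(Kᵢ−1)/(1+ψ(Kᵢ−1)) = 0.
Check two-phase: ΣzᵢKᵢ = 2.071 > 1 and Σzᵢ/Kᵢ = 1.633 > 1, so g(0) = 1.071 > 0 and g(1) = -0.633 < 0.
Binary case is linear: z₁(K₁−1)(1+ψ(K₂−1)) + z₂(K₂−1)(1+ψ(K₁−1)) = 0
⇒ ψ = [z₁(K₁−1)+z₂(K₂−1)] / [−(K₁−1)(K₂−1)] = 1.0706/1.7581 = 0.609
Compositions from xᵢ = zᵢ/(1+ψ(Kᵢ−1)), yᵢ = Kᵢxᵢ:
  acetone: x = 0.215, y = 0.759
  o-xylene: x = 0.785, y = 0.241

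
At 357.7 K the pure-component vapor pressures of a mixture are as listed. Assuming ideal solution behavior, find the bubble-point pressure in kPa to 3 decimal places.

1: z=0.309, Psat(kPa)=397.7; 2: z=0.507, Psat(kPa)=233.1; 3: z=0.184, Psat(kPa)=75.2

At the bubble point ψ → 0, so ΣzᵢKᵢ = 1 with Kᵢ = Pᵢˢᵃᵗ/P ⇒ P = ΣzᵢPᵢˢᵃᵗ.
P = 0.309·397.7 + 0.507·233.1 + 0.184·75.2 = 254.908 kPa

Pbub = 254.908 kPa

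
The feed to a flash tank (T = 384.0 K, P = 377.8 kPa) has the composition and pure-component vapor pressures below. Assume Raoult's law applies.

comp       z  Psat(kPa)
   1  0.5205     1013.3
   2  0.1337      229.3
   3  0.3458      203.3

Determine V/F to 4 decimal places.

V/F = 0.8872

Raoult's law: Kᵢ = Pᵢˢᵃᵗ/P = Pᵢˢᵃᵗ/377.8.
  K_1 = 1013.3/377.8 = 2.682107, K_2 = 229.3/377.8 = 0.606935, K_3 = 203.3/377.8 = 0.538115
Material balance + equilibrium reduce to Σ zᵢ(Kᵢ−1)/(1+V/F(Kᵢ−1)) = 0.
Check two-phase: ΣzᵢKᵢ = 1.6633 > 1 and Σzᵢ/Kᵢ = 1.0570 > 1, so g(0) = 0.6633 > 0 and g(1) = -0.0570 < 0.
Iterate (Newton) starting at V/F = 0.5:
  V/F = 0.5000: g = 0.20247, g' = -0.5912 → V/F = 0.8425
  V/F = 0.8425: g = 0.02220, g' = -0.4959 → V/F = 0.8872
Converged at V/F = 0.8872.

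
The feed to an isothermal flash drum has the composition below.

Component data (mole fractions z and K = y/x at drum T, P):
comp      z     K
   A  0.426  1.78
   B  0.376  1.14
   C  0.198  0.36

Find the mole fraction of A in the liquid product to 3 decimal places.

Let β = V/F and solve Σ zᵢ(Kᵢ−1)/(1+β(Kᵢ−1)) = 0.
g(0) = ΣzᵢKᵢ − 1 = 0.258 and g(1) = 1 − Σzᵢ/Kᵢ = -0.119, so a root lies in (0, 1).
Iterate (Newton) starting at β = 0.45:
  β = 0.450: g = 0.1175, g' = -0.309 → β = 0.831
  β = 0.831: g = -0.0218, g' = -0.471 → β = 0.784
  β = 0.784: g = -0.0009, g' = -0.433 → β = 0.782
Converged at β = 0.782.
Compositions from xᵢ = zᵢ/(1+β(Kᵢ−1)), yᵢ = Kᵢxᵢ:
  A: x = 0.265, y = 0.471
  B: x = 0.339, y = 0.386
  C: x = 0.397, y = 0.143

x_A = 0.265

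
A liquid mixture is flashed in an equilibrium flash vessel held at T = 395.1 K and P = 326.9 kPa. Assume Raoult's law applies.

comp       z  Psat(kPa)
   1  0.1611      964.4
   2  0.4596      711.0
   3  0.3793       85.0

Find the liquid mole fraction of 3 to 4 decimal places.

x_3 = 0.6449

Raoult's law: Kᵢ = Pᵢˢᵃᵗ/P = Pᵢˢᵃᵗ/326.9.
  K_1 = 964.4/326.9 = 2.950138, K_2 = 711.0/326.9 = 2.174977, K_3 = 85.0/326.9 = 0.260018
Material balance + equilibrium reduce to Σ zᵢ(Kᵢ−1)/(1+V/F(Kᵢ−1)) = 0.
Feasibility: ΣzᵢKᵢ = 1.5735, Σzᵢ/Kᵢ = 1.7247 — both > 1, two phases present.
Newton–Raphson from V/F = 0.5:
  V/F = 0.5000: g = 0.05373, g' = -0.9321 → V/F = 0.5576
  V/F = 0.5576: g = -0.00111, g' = -0.9742 → V/F = 0.5565
Converged at V/F = 0.5565.
Compositions from xᵢ = zᵢ/(1+V/F(Kᵢ−1)), yᵢ = Kᵢxᵢ:
  1: x = 0.0773, y = 0.2279
  2: x = 0.2779, y = 0.6044
  3: x = 0.6449, y = 0.1677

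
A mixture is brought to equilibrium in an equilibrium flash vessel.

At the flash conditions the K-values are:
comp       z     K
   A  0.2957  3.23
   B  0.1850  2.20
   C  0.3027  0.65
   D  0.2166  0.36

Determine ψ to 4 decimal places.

ψ = 0.6797

Iterate (Newton) starting at ψ = 0.5:
  ψ = 0.5000: g = 0.11825, g' = -0.6791 → ψ = 0.6741
  ψ = 0.6741: g = 0.00367, g' = -0.6540 → ψ = 0.6797
Converged at ψ = 0.6797.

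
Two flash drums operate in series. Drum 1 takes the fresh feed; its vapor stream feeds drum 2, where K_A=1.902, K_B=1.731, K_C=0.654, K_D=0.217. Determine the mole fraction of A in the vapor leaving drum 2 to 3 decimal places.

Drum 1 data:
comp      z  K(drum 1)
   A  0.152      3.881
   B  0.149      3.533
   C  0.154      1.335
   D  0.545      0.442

Drum 1:
Material balance + equilibrium reduce to Σ zᵢ(Kᵢ−1)/(1+ψ₁(Kᵢ−1)) = 0.
Check two-phase: ΣzᵢKᵢ = 1.563 > 1 and Σzᵢ/Kᵢ = 1.430 > 1, so g(0) = 0.563 > 0 and g(1) = -0.430 < 0.
Iterate (Newton) starting at ψ₁ = 0.5:
  ψ₁ = 0.500: g = -0.0316, g' = -0.737 → ψ₁ = 0.457
  ψ₁ = 0.457: g = 0.0004, g' = -0.759 → ψ₁ = 0.458
Converged at ψ₁ = 0.458.
Drum-1 compositions:
  A: x = 0.066, y = 0.254
  B: x = 0.069, y = 0.244
  C: x = 0.134, y = 0.178
  D: x = 0.732, y = 0.324
Drum-2 feed = drum-1 vapor: z₂ = (0.2544, 0.2438, 0.1783, 0.3235).
Drum 2:
Let ψ₂ = V/F and solve Σ zᵢ(Kᵢ−1)/(1+ψ₂(Kᵢ−1)) = 0.
Check two-phase: ΣzᵢKᵢ = 1.093 > 1 and Σzᵢ/Kᵢ = 2.038 > 1, so g(0) = 0.093 > 0 and g(1) = -1.038 < 0.
Iterate (Newton) starting at ψ₂ = 0.51:
  ψ₂ = 0.510: g = -0.2096, g' = -0.747 → ψ₂ = 0.230
  ψ₂ = 0.230: g = -0.0331, g' = -0.558 → ψ₂ = 0.170
Converged at ψ₂ = 0.170.
  A: x = 0.221, y = 0.420
  B: x = 0.217, y = 0.375
  C: x = 0.189, y = 0.124
  D: x = 0.373, y = 0.081

y_A (drum 2) = 0.420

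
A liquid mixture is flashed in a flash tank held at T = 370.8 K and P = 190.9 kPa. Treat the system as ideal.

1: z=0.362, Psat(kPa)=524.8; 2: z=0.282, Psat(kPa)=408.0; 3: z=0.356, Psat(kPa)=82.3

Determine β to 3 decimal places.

Raoult's law: Kᵢ = Pᵢˢᵃᵗ/P = Pᵢˢᵃᵗ/190.9.
  K_1 = 524.8/190.9 = 2.74908, K_2 = 408.0/190.9 = 2.13724, K_3 = 82.3/190.9 = 0.43112
Newton–Raphson from β = 0.44:
  β = 0.440: g = 0.3014, g' = -0.721 → β = 0.858
  β = 0.858: g = 0.0197, g' = -0.710 → β = 0.886
Converged at β = 0.886.

β = 0.886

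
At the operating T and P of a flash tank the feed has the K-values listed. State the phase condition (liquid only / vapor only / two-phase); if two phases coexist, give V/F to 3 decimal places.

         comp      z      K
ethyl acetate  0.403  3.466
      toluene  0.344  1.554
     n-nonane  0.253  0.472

vapor only

ΣzᵢKᵢ = 2.051; Σzᵢ/Kᵢ = 0.874.
Since Σzᵢ/Kᵢ < 1 the mixture is above its dew point — single vapor phase.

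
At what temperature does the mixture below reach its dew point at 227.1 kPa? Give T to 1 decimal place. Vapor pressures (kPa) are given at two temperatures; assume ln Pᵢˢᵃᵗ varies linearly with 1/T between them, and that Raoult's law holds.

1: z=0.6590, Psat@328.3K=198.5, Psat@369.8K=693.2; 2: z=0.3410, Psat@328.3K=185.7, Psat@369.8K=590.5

Dew-point temperature: Σzᵢ·P/Pᵢˢᵃᵗ(T) = 1. Interpolate ln Pᵢˢᵃᵗ = aᵢ + bᵢ/T.
  T = 328.3 K: ΣzᵢP/Pᵢˢᵃᵗ = 1.1710
  T = 369.8 K: ΣzᵢP/Pᵢˢᵃᵗ = 0.3470
  T = 349.1 K: ΣzᵢP/Pᵢˢᵃᵗ = 0.6138
  T = 338.7 K: ΣzᵢP/Pᵢˢᵃᵗ = 0.8394
  T = 333.5 K: ΣzᵢP/Pᵢˢᵃᵗ = 0.9888
  T = 330.9 K: ΣzᵢP/Pᵢˢᵃᵗ = 1.0753
  T = 332.2 K: ΣzᵢP/Pᵢˢᵃᵗ = 1.0310
  T = 332.9 K: ΣzᵢP/Pᵢˢᵃᵗ = 1.0080
Interpolating between 332.9 K and 333.5 K gives T ≈ 333.1 K.

T = 333.1 K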